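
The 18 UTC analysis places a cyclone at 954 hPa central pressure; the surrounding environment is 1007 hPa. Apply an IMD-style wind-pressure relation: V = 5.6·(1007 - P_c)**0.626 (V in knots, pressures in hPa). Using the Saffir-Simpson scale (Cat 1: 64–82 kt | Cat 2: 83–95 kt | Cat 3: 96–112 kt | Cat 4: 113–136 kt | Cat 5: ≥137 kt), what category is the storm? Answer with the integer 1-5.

ΔP = 1007 − 954 = 53 hPa.
V ≈ 5.6 × 53^0.626 = 5.6 × 12.01 ≈ 67 kt.
67 kt falls in the Category 1 band.

1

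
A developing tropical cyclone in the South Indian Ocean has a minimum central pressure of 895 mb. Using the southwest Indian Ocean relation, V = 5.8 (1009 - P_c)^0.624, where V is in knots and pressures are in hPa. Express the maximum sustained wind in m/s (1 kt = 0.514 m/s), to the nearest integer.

57 m/s

ΔP = 1009 − 895 = 114 mb.
V ≈ 5.8 × 114^0.624 = 5.8 × 19.209 ≈ 111.413 kt.
111.413 × 0.514 ≈ 57.27 m/s → 57 m/s.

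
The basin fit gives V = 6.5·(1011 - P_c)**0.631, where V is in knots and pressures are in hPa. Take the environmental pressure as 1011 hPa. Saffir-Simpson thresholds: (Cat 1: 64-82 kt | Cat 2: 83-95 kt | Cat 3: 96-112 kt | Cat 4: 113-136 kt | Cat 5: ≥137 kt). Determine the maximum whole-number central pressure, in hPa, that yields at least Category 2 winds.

Category 2 begins at V = 83 kt.
Required ΔP = (83/6.5)^(1/0.631) = 12.769^1.585 ≈ 56.63 hPa.
P_c ≤ 1011 − 56.63 = 954.37, so the highest integer P_c is 954 hPa.

954 hPa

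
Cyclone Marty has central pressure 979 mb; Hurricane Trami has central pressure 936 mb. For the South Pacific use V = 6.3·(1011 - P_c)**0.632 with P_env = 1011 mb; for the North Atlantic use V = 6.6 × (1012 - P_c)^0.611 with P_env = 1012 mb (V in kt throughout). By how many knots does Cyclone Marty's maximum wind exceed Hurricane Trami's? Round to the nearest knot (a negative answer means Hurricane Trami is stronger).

Cyclone Marty: ΔP = 32; V ≈ 6.3 × 32^0.632 ≈ 56.31 kt.
Hurricane Trami: ΔP = 76; V ≈ 6.6 × 76^0.611 ≈ 93.05 kt.
Difference ≈ 56.31 − 93.05 = -36.74 → -37 kt.

-37 kt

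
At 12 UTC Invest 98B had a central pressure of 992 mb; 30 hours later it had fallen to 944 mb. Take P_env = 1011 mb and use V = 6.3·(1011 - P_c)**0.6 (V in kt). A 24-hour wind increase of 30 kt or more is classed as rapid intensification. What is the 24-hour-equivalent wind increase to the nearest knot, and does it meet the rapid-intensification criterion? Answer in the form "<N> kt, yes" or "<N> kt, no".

V₁: ΔP = 19, V ≈ 6.3 × 19^0.6 ≈ 36.86 kt.
V₂: ΔP = 67, V ≈ 6.3 × 67^0.6 ≈ 78.52 kt.
ΔV over 30 h = 41.66 kt → 24 h equivalent = 41.66 × 24/30 ≈ 33.33 kt.
33 kt ≥ 30 kt ⇒ rapid intensification.

33 kt, yes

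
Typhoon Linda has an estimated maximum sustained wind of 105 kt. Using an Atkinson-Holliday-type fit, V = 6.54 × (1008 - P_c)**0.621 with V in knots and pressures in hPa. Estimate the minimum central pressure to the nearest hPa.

921 hPa

ΔP = (V / 6.54)^(1/0.621) = (105/6.54)^1.610.
105/6.54 = 16.055; 16.055^1.610 ≈ 87.38 hPa.
P_c = 1008 − 87.38 = 920.62 ≈ 921 hPa.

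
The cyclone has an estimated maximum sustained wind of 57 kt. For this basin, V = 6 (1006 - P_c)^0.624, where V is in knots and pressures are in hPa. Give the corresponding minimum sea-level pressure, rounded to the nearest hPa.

969 hPa

ΔP = (V / 6)^(1/0.624) = (57/6)^1.603.
57/6 = 9.500; 9.500^1.603 ≈ 36.89 hPa.
P_c = 1006 − 36.89 = 969.11 ≈ 969 hPa.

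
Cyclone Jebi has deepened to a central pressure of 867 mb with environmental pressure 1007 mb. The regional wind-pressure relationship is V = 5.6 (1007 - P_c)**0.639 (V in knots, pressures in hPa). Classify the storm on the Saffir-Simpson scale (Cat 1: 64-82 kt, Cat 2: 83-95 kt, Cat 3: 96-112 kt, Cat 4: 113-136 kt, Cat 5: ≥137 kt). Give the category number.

4

ΔP = 1007 − 867 = 140 mb.
V ≈ 5.6 × 140^0.639 = 5.6 × 23.52 ≈ 132 kt.
132 kt falls in the Category 4 band.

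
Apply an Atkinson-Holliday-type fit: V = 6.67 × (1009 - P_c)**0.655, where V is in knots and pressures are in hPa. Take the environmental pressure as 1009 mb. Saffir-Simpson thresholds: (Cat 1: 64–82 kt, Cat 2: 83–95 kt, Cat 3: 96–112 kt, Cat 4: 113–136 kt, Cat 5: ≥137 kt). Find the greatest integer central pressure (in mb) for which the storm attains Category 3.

Category 3 begins at V = 96 kt.
Required ΔP = (96/6.67)^(1/0.655) = 14.393^1.527 ≈ 58.64 mb.
P_c ≤ 1009 − 58.64 = 950.36, so the highest integer P_c is 950 mb.

950 mb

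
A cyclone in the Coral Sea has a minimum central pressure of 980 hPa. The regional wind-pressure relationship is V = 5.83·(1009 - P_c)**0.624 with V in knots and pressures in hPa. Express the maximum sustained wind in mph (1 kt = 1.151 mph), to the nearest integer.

55 mph

ΔP = 1009 − 980 = 29 hPa.
V ≈ 5.83 × 29^0.624 = 5.83 × 8.176 ≈ 47.666 kt.
47.666 × 1.151 ≈ 54.86 mph → 55 mph.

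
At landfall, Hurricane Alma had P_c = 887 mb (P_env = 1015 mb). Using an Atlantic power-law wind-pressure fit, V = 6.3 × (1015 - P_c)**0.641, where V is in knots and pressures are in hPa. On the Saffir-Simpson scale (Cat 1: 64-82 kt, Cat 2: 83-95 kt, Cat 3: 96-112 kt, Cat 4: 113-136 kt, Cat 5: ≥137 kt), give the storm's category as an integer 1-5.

ΔP = 1015 − 887 = 128 mb.
V ≈ 6.3 × 128^0.641 = 6.3 × 22.42 ≈ 141 kt.
141 kt falls in the Category 5 band.

5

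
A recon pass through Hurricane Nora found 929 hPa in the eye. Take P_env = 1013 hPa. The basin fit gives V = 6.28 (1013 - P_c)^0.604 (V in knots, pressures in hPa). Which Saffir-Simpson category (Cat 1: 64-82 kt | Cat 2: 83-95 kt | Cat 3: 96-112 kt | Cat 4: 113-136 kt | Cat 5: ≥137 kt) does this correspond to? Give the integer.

ΔP = 1013 − 929 = 84 hPa.
V ≈ 6.28 × 84^0.604 = 6.28 × 14.53 ≈ 91 kt.
91 kt falls in the Category 2 band.

2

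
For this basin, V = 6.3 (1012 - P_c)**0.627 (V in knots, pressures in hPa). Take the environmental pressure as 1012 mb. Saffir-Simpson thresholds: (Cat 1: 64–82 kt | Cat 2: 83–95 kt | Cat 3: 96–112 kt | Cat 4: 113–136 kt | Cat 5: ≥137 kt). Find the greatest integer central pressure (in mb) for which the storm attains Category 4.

912 mb

Category 4 begins at V = 113 kt.
Required ΔP = (113/6.3)^(1/0.627) = 17.937^1.595 ≈ 99.90 mb.
P_c ≤ 1012 − 99.90 = 912.10, so the highest integer P_c is 912 mb.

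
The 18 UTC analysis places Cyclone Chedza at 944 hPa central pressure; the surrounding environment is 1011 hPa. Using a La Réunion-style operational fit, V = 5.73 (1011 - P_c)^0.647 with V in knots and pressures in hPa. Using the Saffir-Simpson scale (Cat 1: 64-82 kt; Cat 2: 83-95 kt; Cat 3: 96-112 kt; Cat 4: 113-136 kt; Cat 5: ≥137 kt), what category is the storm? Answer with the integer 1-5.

ΔP = 1011 − 944 = 67 hPa.
V ≈ 5.73 × 67^0.647 = 5.73 × 15.19 ≈ 87 kt.
87 kt falls in the Category 2 band.

2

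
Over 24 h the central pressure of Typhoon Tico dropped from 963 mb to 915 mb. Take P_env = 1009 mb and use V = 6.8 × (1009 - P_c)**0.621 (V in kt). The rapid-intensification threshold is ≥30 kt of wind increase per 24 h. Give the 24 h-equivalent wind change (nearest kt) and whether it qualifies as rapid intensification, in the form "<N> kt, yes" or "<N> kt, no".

41 kt, yes

V₁: ΔP = 46, V ≈ 6.8 × 46^0.621 ≈ 73.30 kt.
V₂: ΔP = 94, V ≈ 6.8 × 94^0.621 ≈ 114.24 kt.
ΔV over 24 h = 40.94 kt → 24 h equivalent = 40.94 × 24/24 ≈ 40.94 kt.
41 kt ≥ 30 kt ⇒ rapid intensification.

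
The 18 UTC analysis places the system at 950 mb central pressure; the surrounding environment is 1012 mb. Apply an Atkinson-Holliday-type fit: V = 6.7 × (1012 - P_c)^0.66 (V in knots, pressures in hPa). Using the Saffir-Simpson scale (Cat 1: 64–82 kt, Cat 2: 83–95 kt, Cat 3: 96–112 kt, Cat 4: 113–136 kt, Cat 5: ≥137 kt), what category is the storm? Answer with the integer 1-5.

ΔP = 1012 − 950 = 62 mb.
V ≈ 6.7 × 62^0.66 = 6.7 × 15.24 ≈ 102 kt.
102 kt falls in the Category 3 band.

3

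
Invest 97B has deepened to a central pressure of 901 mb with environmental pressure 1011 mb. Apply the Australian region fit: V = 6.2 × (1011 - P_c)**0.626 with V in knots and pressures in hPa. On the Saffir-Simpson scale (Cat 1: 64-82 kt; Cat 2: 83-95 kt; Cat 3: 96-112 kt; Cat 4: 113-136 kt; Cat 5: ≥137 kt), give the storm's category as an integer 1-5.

4

ΔP = 1011 − 901 = 110 mb.
V ≈ 6.2 × 110^0.626 = 6.2 × 18.96 ≈ 118 kt.
118 kt falls in the Category 4 band.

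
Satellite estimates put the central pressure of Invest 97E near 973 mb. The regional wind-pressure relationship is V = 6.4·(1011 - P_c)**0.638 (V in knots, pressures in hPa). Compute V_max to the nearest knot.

65 kt

ΔP = 1011 − 973 = 38 mb.
38^0.638 ≈ 10.184.
V ≈ 6.4 × 10.184 ≈ 65.2 kt.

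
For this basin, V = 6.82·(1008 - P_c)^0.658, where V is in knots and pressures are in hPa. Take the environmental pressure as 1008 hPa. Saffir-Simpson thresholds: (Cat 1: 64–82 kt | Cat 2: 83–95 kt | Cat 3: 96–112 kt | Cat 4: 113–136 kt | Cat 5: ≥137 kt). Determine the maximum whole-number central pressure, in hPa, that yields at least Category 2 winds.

963 hPa

Category 2 begins at V = 83 kt.
Required ΔP = (83/6.82)^(1/0.658) = 12.170^1.520 ≈ 44.60 hPa.
P_c ≤ 1008 − 44.60 = 963.40, so the highest integer P_c is 963 hPa.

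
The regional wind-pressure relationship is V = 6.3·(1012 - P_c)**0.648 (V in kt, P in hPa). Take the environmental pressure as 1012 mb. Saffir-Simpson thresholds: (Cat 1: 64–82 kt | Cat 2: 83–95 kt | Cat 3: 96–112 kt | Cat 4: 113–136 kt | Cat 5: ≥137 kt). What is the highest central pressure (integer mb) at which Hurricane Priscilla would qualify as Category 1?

Category 1 begins at V = 64 kt.
Required ΔP = (64/6.3)^(1/0.648) = 10.159^1.543 ≈ 35.79 mb.
P_c ≤ 1012 − 35.79 = 976.21, so the highest integer P_c is 976 mb.

976 mb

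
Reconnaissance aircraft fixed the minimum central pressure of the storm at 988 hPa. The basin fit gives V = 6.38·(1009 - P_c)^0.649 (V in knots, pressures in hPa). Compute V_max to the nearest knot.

ΔP = 1009 − 988 = 21 hPa.
21^0.649 ≈ 7.213.
V ≈ 6.38 × 7.213 ≈ 46.0 kt.

46 kt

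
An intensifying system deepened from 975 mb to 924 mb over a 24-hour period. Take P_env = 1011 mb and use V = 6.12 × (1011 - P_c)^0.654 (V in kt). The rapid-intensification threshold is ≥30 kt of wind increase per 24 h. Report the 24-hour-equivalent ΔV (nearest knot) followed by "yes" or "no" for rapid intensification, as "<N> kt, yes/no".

50 kt, yes

V₁: ΔP = 36, V ≈ 6.12 × 36^0.654 ≈ 63.76 kt.
V₂: ΔP = 87, V ≈ 6.12 × 87^0.654 ≈ 113.55 kt.
ΔV over 24 h = 49.79 kt → 24 h equivalent = 49.79 × 24/24 ≈ 49.79 kt.
50 kt ≥ 30 kt ⇒ rapid intensification.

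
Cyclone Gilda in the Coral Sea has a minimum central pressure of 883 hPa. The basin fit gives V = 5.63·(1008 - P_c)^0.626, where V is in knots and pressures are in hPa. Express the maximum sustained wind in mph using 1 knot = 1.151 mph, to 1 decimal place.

133.1 mph

ΔP = 1008 − 883 = 125 hPa.
V ≈ 5.63 × 125^0.626 = 5.63 × 20.543 ≈ 115.658 kt.
115.658 × 1.151 ≈ 133.12 mph → 133.1 mph.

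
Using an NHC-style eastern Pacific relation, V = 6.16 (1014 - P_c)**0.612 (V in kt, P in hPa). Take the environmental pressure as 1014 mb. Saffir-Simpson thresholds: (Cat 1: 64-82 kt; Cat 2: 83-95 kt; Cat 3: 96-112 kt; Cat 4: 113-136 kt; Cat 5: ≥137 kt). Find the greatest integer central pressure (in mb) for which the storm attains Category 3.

925 mb

Category 3 begins at V = 96 kt.
Required ΔP = (96/6.16)^(1/0.612) = 15.584^1.634 ≈ 88.89 mb.
P_c ≤ 1014 − 88.89 = 925.11, so the highest integer P_c is 925 mb.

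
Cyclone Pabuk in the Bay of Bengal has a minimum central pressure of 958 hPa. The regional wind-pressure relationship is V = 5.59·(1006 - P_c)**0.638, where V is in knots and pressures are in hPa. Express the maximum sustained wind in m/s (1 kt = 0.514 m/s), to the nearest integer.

34 m/s

ΔP = 1006 − 958 = 48 hPa.
V ≈ 5.59 × 48^0.638 = 5.59 × 11.820 ≈ 66.076 kt.
66.076 × 0.514 ≈ 33.96 m/s → 34 m/s.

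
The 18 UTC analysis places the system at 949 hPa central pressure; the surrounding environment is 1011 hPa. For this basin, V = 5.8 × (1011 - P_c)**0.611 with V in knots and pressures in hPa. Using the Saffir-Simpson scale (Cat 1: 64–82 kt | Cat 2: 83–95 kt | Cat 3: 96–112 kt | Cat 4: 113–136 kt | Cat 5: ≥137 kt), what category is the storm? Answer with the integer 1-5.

1

ΔP = 1011 − 949 = 62 hPa.
V ≈ 5.8 × 62^0.611 = 5.8 × 12.45 ≈ 72 kt.
72 kt falls in the Category 1 band.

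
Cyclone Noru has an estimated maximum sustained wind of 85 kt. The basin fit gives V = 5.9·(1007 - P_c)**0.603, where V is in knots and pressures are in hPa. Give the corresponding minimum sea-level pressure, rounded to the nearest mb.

924 mb

ΔP = (V / 5.9)^(1/0.603) = (85/5.9)^1.658.
85/5.9 = 14.407; 14.407^1.658 ≈ 83.43 mb.
P_c = 1007 − 83.43 = 923.57 ≈ 924 mb.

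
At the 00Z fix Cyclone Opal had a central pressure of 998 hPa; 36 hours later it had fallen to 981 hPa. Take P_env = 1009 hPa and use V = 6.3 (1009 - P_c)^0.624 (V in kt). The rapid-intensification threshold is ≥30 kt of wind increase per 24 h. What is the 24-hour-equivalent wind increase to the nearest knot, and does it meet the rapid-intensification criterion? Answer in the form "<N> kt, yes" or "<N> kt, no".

V₁: ΔP = 11, V ≈ 6.3 × 11^0.624 ≈ 28.13 kt.
V₂: ΔP = 28, V ≈ 6.3 × 28^0.624 ≈ 50.39 kt.
ΔV over 36 h = 22.26 kt → 24 h equivalent = 22.26 × 24/36 ≈ 14.84 kt.
15 kt < 30 kt ⇒ not rapid intensification.

15 kt, no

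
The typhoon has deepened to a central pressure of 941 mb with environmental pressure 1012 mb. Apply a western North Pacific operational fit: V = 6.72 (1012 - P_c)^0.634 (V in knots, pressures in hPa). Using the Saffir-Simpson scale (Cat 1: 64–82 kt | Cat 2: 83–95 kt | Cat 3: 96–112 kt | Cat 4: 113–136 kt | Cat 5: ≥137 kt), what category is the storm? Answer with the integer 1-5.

ΔP = 1012 − 941 = 71 mb.
V ≈ 6.72 × 71^0.634 = 6.72 × 14.92 ≈ 100 kt.
100 kt falls in the Category 3 band.

3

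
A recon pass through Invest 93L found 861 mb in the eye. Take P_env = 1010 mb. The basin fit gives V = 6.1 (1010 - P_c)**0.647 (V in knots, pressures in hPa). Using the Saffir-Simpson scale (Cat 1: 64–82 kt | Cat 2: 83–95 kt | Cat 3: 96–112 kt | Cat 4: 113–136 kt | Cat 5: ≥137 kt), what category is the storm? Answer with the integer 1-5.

ΔP = 1010 − 861 = 149 mb.
V ≈ 6.1 × 149^0.647 = 6.1 × 25.47 ≈ 155 kt.
155 kt falls in the Category 5 band.

5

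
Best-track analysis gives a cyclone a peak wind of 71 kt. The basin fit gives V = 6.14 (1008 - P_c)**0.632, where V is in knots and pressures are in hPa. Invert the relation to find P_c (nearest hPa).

ΔP = (V / 6.14)^(1/0.632) = (71/6.14)^1.582.
71/6.14 = 11.564; 11.564^1.582 ≈ 48.10 hPa.
P_c = 1008 − 48.10 = 959.90 ≈ 960 hPa.

960 hPa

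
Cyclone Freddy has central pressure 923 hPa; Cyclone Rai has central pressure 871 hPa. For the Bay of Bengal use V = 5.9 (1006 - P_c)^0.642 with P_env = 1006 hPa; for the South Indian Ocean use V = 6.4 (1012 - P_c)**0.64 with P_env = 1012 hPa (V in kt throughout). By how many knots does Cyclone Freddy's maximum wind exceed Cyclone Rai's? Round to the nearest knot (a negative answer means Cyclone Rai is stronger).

-51 kt

Cyclone Freddy: ΔP = 83; V ≈ 5.9 × 83^0.642 ≈ 100.67 kt.
Cyclone Rai: ΔP = 141; V ≈ 6.4 × 141^0.64 ≈ 151.94 kt.
Difference ≈ 100.67 − 151.94 = -51.27 → -51 kt.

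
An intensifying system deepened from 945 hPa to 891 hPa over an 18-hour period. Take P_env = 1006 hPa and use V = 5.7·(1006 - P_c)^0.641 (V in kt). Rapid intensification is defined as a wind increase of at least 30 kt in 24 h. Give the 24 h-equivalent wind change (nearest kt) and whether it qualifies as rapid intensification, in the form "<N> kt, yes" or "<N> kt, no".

V₁: ΔP = 61, V ≈ 5.7 × 61^0.641 ≈ 79.48 kt.
V₂: ΔP = 115, V ≈ 5.7 × 115^0.641 ≈ 119.34 kt.
ΔV over 18 h = 39.86 kt → 24 h equivalent = 39.86 × 24/18 ≈ 53.15 kt.
53 kt ≥ 30 kt ⇒ rapid intensification.

53 kt, yes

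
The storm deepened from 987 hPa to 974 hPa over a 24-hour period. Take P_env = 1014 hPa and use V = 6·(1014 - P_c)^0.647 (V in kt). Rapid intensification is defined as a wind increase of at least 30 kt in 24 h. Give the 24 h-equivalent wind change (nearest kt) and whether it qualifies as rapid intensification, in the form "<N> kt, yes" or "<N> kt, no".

15 kt, no

V₁: ΔP = 27, V ≈ 6 × 27^0.647 ≈ 50.61 kt.
V₂: ΔP = 40, V ≈ 6 × 40^0.647 ≈ 65.27 kt.
ΔV over 24 h = 14.66 kt → 24 h equivalent = 14.66 × 24/24 ≈ 14.66 kt.
15 kt < 30 kt ⇒ not rapid intensification.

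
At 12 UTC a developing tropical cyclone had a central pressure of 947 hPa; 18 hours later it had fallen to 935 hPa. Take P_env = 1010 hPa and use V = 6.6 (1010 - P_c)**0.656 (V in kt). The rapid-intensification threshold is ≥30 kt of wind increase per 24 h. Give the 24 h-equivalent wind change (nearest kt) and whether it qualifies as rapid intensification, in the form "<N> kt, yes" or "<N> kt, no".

16 kt, no

V₁: ΔP = 63, V ≈ 6.6 × 63^0.656 ≈ 99.98 kt.
V₂: ΔP = 75, V ≈ 6.6 × 75^0.656 ≈ 112.09 kt.
ΔV over 18 h = 12.11 kt → 24 h equivalent = 12.11 × 24/18 ≈ 16.15 kt.
16 kt < 30 kt ⇒ not rapid intensification.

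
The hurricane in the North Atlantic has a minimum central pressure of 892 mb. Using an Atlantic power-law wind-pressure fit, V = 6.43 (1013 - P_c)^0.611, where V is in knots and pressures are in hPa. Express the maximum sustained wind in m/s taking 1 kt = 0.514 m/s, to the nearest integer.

62 m/s

ΔP = 1013 − 892 = 121 mb.
V ≈ 6.43 × 121^0.611 = 6.43 × 18.732 ≈ 120.446 kt.
120.446 × 0.514 ≈ 61.91 m/s → 62 m/s.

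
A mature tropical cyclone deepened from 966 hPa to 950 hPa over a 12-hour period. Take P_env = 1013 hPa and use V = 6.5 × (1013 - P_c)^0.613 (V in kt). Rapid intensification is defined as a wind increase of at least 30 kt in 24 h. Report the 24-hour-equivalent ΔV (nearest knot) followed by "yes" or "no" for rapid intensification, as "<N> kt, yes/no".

27 kt, no

V₁: ΔP = 47, V ≈ 6.5 × 47^0.613 ≈ 68.85 kt.
V₂: ΔP = 63, V ≈ 6.5 × 63^0.613 ≈ 82.40 kt.
ΔV over 12 h = 13.55 kt → 24 h equivalent = 13.55 × 24/12 ≈ 27.10 kt.
27 kt < 30 kt ⇒ not rapid intensification.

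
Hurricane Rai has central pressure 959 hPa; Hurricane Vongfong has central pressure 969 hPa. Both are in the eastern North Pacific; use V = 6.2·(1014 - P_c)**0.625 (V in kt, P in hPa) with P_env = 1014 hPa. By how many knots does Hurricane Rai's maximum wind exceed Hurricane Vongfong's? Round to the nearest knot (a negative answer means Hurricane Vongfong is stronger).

9 kt

Hurricane Rai: ΔP = 55; V ≈ 6.2 × 55^0.625 ≈ 75.88 kt.
Hurricane Vongfong: ΔP = 45; V ≈ 6.2 × 45^0.625 ≈ 66.93 kt.
Difference ≈ 75.88 − 66.93 = 8.95 → 9 kt.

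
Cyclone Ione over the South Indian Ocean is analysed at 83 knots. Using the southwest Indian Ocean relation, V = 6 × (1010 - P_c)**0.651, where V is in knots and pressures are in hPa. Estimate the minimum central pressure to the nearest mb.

953 mb

ΔP = (V / 6)^(1/0.651) = (83/6)^1.536.
83/6 = 13.833; 13.833^1.536 ≈ 56.57 mb.
P_c = 1010 − 56.57 = 953.43 ≈ 953 mb.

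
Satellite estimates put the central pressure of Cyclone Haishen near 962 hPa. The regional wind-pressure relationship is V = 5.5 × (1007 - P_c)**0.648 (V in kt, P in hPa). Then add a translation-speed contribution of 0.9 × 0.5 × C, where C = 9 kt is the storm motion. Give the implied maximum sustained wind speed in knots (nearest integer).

ΔP = 1007 − 962 = 45 hPa.
45^0.648 ≈ 11.784.
V ≈ 5.5 × 11.784 ≈ 64.8 kt.
Translation term: 0.9 × 0.5 × 9 = 4.05 kt.
Corrected V ≈ 68.85 kt → 69 kt.

69 kt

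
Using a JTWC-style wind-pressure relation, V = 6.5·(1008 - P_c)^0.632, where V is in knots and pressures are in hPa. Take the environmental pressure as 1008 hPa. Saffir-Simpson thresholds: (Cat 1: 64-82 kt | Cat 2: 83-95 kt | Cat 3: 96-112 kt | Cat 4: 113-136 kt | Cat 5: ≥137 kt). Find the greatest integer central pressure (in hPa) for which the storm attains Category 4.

Category 4 begins at V = 113 kt.
Required ΔP = (113/6.5)^(1/0.632) = 17.385^1.582 ≈ 91.68 hPa.
P_c ≤ 1008 − 91.68 = 916.32, so the highest integer P_c is 916 hPa.

916 hPa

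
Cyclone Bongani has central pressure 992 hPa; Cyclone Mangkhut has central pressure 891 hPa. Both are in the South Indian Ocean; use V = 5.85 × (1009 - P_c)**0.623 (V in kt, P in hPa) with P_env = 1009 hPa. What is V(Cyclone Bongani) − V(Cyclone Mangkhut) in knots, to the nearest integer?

-80 kt

Cyclone Bongani: ΔP = 17; V ≈ 5.85 × 17^0.623 ≈ 34.18 kt.
Cyclone Mangkhut: ΔP = 118; V ≈ 5.85 × 118^0.623 ≈ 114.27 kt.
Difference ≈ 34.18 − 114.27 = -80.09 → -80 kt.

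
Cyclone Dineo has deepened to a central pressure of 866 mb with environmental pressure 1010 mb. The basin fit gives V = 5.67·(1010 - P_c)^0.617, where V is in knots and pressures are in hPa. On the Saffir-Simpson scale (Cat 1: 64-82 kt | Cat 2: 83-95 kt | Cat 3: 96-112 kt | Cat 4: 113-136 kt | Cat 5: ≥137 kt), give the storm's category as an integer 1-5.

ΔP = 1010 − 866 = 144 mb.
V ≈ 5.67 × 144^0.617 = 5.67 × 21.46 ≈ 122 kt.
122 kt falls in the Category 4 band.

4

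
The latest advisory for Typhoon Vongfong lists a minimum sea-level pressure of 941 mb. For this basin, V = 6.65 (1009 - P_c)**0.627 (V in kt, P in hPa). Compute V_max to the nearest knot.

ΔP = 1009 − 941 = 68 mb.
68^0.627 ≈ 14.092.
V ≈ 6.65 × 14.092 ≈ 93.7 kt.

94 kt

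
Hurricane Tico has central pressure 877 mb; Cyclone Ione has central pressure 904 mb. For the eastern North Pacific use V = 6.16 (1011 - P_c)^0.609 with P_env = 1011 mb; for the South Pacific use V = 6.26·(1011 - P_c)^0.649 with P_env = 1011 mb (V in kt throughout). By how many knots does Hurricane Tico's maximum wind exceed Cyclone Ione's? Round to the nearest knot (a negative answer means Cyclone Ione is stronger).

-8 kt

Hurricane Tico: ΔP = 134; V ≈ 6.16 × 134^0.609 ≈ 121.62 kt.
Cyclone Ione: ΔP = 107; V ≈ 6.26 × 107^0.649 ≈ 129.91 kt.
Difference ≈ 121.62 − 129.91 = -8.29 → -8 kt.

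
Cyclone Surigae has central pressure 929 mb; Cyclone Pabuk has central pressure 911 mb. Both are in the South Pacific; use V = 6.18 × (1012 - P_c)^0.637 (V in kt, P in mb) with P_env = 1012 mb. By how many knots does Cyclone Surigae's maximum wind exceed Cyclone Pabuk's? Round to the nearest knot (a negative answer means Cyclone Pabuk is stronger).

-14 kt

Cyclone Surigae: ΔP = 83; V ≈ 6.18 × 83^0.637 ≈ 103.14 kt.
Cyclone Pabuk: ΔP = 101; V ≈ 6.18 × 101^0.637 ≈ 116.88 kt.
Difference ≈ 103.14 − 116.88 = -13.74 → -14 kt.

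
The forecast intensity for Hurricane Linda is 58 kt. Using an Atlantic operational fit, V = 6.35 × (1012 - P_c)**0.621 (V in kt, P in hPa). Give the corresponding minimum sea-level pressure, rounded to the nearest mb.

977 mb

ΔP = (V / 6.35)^(1/0.621) = (58/6.35)^1.610.
58/6.35 = 9.134; 9.134^1.610 ≈ 35.23 mb.
P_c = 1012 − 35.23 = 976.77 ≈ 977 mb.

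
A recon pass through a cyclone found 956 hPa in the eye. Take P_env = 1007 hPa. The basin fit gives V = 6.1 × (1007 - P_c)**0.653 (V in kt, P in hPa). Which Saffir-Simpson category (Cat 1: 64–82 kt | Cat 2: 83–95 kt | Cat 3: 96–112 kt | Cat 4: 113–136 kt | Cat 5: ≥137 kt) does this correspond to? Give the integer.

1

ΔP = 1007 − 956 = 51 hPa.
V ≈ 6.1 × 51^0.653 = 6.1 × 13.03 ≈ 80 kt.
80 kt falls in the Category 1 band.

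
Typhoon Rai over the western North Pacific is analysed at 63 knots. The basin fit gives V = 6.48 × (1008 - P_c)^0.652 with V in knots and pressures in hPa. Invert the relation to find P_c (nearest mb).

975 mb

ΔP = (V / 6.48)^(1/0.652) = (63/6.48)^1.534.
63/6.48 = 9.722; 9.722^1.534 ≈ 32.73 mb.
P_c = 1008 − 32.73 = 975.27 ≈ 975 mb.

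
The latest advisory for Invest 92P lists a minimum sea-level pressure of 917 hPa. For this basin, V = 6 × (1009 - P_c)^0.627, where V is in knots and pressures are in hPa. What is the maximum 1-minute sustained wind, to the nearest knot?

ΔP = 1009 − 917 = 92 hPa.
92^0.627 ≈ 17.033.
V ≈ 6 × 17.033 ≈ 102.2 kt.

102 kt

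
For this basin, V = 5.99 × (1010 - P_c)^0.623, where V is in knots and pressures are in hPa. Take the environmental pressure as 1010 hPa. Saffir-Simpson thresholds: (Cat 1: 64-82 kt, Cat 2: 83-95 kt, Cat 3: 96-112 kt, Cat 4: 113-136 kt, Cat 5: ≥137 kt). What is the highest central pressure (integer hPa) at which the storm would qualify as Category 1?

965 hPa

Category 1 begins at V = 64 kt.
Required ΔP = (64/5.99)^(1/0.623) = 10.684^1.605 ≈ 44.80 hPa.
P_c ≤ 1010 − 44.80 = 965.20, so the highest integer P_c is 965 hPa.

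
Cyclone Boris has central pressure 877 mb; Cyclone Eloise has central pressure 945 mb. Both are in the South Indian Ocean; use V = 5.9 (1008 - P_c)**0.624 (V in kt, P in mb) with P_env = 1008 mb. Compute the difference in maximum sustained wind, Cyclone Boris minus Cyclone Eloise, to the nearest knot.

45 kt

Cyclone Boris: ΔP = 131; V ≈ 5.9 × 131^0.624 ≈ 123.60 kt.
Cyclone Eloise: ΔP = 63; V ≈ 5.9 × 63^0.624 ≈ 78.28 kt.
Difference ≈ 123.60 − 78.28 = 45.32 → 45 kt.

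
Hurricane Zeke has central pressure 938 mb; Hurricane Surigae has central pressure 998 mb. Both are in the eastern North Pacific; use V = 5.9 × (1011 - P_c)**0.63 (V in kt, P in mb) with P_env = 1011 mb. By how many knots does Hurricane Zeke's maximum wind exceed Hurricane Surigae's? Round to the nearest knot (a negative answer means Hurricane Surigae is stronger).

58 kt

Hurricane Zeke: ΔP = 73; V ≈ 5.9 × 73^0.63 ≈ 88.05 kt.
Hurricane Surigae: ΔP = 13; V ≈ 5.9 × 13^0.63 ≈ 29.69 kt.
Difference ≈ 88.05 − 29.69 = 58.36 → 58 kt.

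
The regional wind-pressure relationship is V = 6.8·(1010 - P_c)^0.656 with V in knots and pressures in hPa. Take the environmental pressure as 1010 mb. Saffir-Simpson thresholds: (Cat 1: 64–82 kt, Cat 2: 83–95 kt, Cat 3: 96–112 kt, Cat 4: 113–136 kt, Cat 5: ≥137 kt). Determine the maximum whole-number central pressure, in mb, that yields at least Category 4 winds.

937 mb

Category 4 begins at V = 113 kt.
Required ΔP = (113/6.8)^(1/0.656) = 16.618^1.524 ≈ 72.55 mb.
P_c ≤ 1010 − 72.55 = 937.45, so the highest integer P_c is 937 mb.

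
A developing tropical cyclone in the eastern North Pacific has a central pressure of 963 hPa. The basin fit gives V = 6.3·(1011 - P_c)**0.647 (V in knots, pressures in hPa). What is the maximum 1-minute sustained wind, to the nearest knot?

77 kt

ΔP = 1011 − 963 = 48 hPa.
48^0.647 ≈ 12.239.
V ≈ 6.3 × 12.239 ≈ 77.1 kt.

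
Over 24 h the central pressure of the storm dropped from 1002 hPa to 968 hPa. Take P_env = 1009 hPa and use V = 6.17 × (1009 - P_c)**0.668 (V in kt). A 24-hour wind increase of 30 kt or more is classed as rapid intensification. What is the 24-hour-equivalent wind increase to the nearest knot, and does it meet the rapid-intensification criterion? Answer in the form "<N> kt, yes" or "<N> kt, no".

V₁: ΔP = 7, V ≈ 6.17 × 7^0.668 ≈ 22.64 kt.
V₂: ΔP = 41, V ≈ 6.17 × 41^0.668 ≈ 73.73 kt.
ΔV over 24 h = 51.09 kt → 24 h equivalent = 51.09 × 24/24 ≈ 51.09 kt.
51 kt ≥ 30 kt ⇒ rapid intensification.

51 kt, yes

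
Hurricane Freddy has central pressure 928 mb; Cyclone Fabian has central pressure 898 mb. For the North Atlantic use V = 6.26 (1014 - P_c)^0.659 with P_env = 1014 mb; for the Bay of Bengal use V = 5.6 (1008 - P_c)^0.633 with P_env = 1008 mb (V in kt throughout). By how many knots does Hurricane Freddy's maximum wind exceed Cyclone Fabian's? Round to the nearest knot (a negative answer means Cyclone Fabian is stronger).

Hurricane Freddy: ΔP = 86; V ≈ 6.26 × 86^0.659 ≈ 117.87 kt.
Cyclone Fabian: ΔP = 110; V ≈ 5.6 × 110^0.633 ≈ 109.75 kt.
Difference ≈ 117.87 − 109.75 = 8.12 → 8 kt.

8 kt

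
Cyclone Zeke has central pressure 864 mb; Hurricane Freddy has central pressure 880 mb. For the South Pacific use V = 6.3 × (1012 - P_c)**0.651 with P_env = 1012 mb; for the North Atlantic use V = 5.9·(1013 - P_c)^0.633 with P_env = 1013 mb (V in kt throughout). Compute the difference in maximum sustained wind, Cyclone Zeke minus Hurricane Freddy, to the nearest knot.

Cyclone Zeke: ΔP = 148; V ≈ 6.3 × 148^0.651 ≈ 163.00 kt.
Hurricane Freddy: ΔP = 133; V ≈ 5.9 × 133^0.633 ≈ 130.39 kt.
Difference ≈ 163.00 − 130.39 = 32.61 → 33 kt.

33 kt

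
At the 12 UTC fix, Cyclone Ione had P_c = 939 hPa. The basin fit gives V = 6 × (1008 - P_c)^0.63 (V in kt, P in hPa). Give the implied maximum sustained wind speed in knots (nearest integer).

ΔP = 1008 − 939 = 69 hPa.
69^0.63 ≈ 14.404.
V ≈ 6 × 14.404 ≈ 86.4 kt.

86 kt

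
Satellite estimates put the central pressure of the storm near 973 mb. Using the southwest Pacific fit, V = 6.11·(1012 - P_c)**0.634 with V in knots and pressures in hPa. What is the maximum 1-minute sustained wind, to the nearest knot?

62 kt

ΔP = 1012 − 973 = 39 mb.
39^0.634 ≈ 10.203.
V ≈ 6.11 × 10.203 ≈ 62.3 kt.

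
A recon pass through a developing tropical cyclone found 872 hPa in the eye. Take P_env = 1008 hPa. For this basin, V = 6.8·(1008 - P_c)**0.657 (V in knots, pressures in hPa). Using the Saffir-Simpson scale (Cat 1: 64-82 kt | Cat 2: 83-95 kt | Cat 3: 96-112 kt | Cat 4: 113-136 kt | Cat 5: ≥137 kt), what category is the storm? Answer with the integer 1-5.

ΔP = 1008 − 872 = 136 hPa.
V ≈ 6.8 × 136^0.657 = 6.8 × 25.22 ≈ 171 kt.
171 kt falls in the Category 5 band.

5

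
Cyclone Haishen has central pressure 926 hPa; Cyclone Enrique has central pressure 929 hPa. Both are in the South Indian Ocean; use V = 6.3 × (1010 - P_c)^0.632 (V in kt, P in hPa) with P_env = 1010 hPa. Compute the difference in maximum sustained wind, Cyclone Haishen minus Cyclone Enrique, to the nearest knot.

Cyclone Haishen: ΔP = 84; V ≈ 6.3 × 84^0.632 ≈ 103.63 kt.
Cyclone Enrique: ΔP = 81; V ≈ 6.3 × 81^0.632 ≈ 101.28 kt.
Difference ≈ 103.63 − 101.28 = 2.35 → 2 kt.

2 kt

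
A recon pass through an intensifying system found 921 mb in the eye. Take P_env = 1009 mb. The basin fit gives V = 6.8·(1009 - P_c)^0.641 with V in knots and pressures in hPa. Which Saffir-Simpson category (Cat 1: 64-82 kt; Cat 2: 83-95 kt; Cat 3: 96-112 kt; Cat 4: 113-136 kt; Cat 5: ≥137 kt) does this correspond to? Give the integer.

ΔP = 1009 − 921 = 88 mb.
V ≈ 6.8 × 88^0.641 = 6.8 × 17.64 ≈ 120 kt.
120 kt falls in the Category 4 band.

4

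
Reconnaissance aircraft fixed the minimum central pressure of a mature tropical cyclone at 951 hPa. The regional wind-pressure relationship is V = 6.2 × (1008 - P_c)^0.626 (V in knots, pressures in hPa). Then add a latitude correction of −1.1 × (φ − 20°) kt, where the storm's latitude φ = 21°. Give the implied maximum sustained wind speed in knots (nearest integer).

77 kt

ΔP = 1008 − 951 = 57 hPa.
57^0.626 ≈ 12.565.
V ≈ 6.2 × 12.565 ≈ 77.9 kt.
Latitude correction: −1.1 × (21 − 20) = -1.1 kt.
Corrected V ≈ 76.8 kt → 77 kt.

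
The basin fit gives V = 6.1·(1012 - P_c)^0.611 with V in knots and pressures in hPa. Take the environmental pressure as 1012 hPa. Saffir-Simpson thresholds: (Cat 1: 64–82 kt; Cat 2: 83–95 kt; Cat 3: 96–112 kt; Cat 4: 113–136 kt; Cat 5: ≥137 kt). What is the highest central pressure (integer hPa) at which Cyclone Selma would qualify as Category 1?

965 hPa

Category 1 begins at V = 64 kt.
Required ΔP = (64/6.1)^(1/0.611) = 10.492^1.637 ≈ 46.86 hPa.
P_c ≤ 1012 − 46.86 = 965.14, so the highest integer P_c is 965 hPa.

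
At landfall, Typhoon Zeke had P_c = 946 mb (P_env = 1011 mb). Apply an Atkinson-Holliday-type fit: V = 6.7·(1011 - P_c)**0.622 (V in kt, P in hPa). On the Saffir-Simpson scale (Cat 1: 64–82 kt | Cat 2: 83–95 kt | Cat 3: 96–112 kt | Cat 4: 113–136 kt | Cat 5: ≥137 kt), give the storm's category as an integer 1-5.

2

ΔP = 1011 − 946 = 65 mb.
V ≈ 6.7 × 65^0.622 = 6.7 × 13.42 ≈ 90 kt.
90 kt falls in the Category 2 band.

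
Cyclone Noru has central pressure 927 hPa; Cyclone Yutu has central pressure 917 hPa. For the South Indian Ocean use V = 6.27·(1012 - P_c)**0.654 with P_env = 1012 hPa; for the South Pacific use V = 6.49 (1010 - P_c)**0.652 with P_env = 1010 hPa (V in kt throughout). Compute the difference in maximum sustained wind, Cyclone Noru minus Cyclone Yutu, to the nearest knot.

Cyclone Noru: ΔP = 85; V ≈ 6.27 × 85^0.654 ≈ 114.58 kt.
Cyclone Yutu: ΔP = 93; V ≈ 6.49 × 93^0.652 ≈ 124.65 kt.
Difference ≈ 114.58 − 124.65 = -10.07 → -10 kt.

-10 kt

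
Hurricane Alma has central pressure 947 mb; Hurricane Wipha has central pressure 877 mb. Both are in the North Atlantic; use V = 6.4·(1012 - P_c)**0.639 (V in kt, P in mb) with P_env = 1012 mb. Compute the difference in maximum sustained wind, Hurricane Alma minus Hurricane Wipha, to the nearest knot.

Hurricane Alma: ΔP = 65; V ≈ 6.4 × 65^0.639 ≈ 92.18 kt.
Hurricane Wipha: ΔP = 135; V ≈ 6.4 × 135^0.639 ≈ 147.05 kt.
Difference ≈ 92.18 − 147.05 = -54.87 → -55 kt.

-55 kt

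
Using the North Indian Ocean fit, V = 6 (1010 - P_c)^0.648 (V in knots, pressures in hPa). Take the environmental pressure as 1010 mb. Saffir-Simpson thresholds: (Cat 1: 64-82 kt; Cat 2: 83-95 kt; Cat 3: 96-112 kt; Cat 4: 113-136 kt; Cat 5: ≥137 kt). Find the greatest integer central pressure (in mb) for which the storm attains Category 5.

885 mb

Category 5 begins at V = 137 kt.
Required ΔP = (137/6)^(1/0.648) = 22.833^1.543 ≈ 124.90 mb.
P_c ≤ 1010 − 124.90 = 885.10, so the highest integer P_c is 885 mb.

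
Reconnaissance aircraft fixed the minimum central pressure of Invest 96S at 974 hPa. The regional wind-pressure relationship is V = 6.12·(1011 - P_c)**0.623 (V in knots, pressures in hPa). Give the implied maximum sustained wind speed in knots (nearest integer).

58 kt

ΔP = 1011 − 974 = 37 hPa.
37^0.623 ≈ 9.484.
V ≈ 6.12 × 9.484 ≈ 58.0 kt.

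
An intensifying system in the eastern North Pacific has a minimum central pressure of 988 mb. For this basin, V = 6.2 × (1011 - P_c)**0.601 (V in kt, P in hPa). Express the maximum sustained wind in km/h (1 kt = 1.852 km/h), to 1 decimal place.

75.6 km/h

ΔP = 1011 − 988 = 23 mb.
V ≈ 6.2 × 23^0.601 = 6.2 × 6.583 ≈ 40.812 kt.
40.812 × 1.852 ≈ 75.58 km/h → 75.6 km/h.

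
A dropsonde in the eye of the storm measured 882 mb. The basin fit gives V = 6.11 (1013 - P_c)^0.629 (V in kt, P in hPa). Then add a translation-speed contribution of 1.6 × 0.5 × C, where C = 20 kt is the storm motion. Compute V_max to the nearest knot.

ΔP = 1013 − 882 = 131 mb.
131^0.629 ≈ 21.467.
V ≈ 6.11 × 21.467 ≈ 131.2 kt.
Translation term: 1.6 × 0.5 × 20 = 16 kt.
Corrected V ≈ 147.2 kt → 147 kt.

147 kt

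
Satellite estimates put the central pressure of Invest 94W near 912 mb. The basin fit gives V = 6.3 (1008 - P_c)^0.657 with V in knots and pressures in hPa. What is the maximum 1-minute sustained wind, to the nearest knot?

126 kt

ΔP = 1008 − 912 = 96 mb.
96^0.657 ≈ 20.061.
V ≈ 6.3 × 20.061 ≈ 126.4 kt.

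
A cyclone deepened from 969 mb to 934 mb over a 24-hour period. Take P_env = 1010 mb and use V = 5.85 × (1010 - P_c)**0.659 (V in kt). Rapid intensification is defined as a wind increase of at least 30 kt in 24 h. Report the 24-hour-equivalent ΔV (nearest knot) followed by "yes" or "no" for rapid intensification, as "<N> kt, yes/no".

34 kt, yes

V₁: ΔP = 41, V ≈ 5.85 × 41^0.659 ≈ 67.61 kt.
V₂: ΔP = 76, V ≈ 5.85 × 76^0.659 ≈ 101.53 kt.
ΔV over 24 h = 33.92 kt → 24 h equivalent = 33.92 × 24/24 ≈ 33.92 kt.
34 kt ≥ 30 kt ⇒ rapid intensification.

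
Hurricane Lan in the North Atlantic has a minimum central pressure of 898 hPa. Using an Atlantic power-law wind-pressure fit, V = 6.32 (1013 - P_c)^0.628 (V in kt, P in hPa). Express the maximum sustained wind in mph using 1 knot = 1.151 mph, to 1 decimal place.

143.2 mph

ΔP = 1013 − 898 = 115 hPa.
V ≈ 6.32 × 115^0.628 = 6.32 × 19.684 ≈ 124.404 kt.
124.404 × 1.151 ≈ 143.19 mph → 143.2 mph.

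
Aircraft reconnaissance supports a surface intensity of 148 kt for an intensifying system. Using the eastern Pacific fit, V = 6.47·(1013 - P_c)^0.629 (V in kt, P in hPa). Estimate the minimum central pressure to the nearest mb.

ΔP = (V / 6.47)^(1/0.629) = (148/6.47)^1.590.
148/6.47 = 22.875; 22.875^1.590 ≈ 144.92 mb.
P_c = 1013 − 144.92 = 868.08 ≈ 868 mb.

868 mb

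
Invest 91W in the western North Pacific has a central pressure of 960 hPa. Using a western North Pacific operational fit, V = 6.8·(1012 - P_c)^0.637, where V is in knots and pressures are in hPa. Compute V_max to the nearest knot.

ΔP = 1012 − 960 = 52 hPa.
52^0.637 ≈ 12.391.
V ≈ 6.8 × 12.391 ≈ 84.3 kt.

84 kt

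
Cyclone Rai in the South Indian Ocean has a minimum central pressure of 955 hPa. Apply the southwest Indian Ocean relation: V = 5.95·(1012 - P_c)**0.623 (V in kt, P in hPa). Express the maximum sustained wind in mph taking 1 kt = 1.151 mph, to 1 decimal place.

ΔP = 1012 − 955 = 57 hPa.
V ≈ 5.95 × 57^0.623 = 5.95 × 12.414 ≈ 73.863 kt.
73.863 × 1.151 ≈ 85.02 mph → 85.0 mph.

85.0 mph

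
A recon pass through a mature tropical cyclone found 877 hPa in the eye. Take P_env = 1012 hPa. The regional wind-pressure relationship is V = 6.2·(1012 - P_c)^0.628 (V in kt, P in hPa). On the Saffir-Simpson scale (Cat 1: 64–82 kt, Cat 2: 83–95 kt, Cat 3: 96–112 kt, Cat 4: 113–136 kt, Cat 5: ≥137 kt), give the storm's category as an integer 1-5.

ΔP = 1012 − 877 = 135 hPa.
V ≈ 6.2 × 135^0.628 = 6.2 × 21.77 ≈ 135 kt.
135 kt falls in the Category 4 band.

4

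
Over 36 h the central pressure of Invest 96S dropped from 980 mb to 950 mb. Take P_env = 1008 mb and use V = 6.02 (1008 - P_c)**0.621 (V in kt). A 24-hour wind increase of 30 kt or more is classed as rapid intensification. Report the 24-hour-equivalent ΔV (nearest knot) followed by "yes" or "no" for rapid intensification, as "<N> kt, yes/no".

18 kt, no

V₁: ΔP = 28, V ≈ 6.02 × 28^0.621 ≈ 47.67 kt.
V₂: ΔP = 58, V ≈ 6.02 × 58^0.621 ≈ 74.94 kt.
ΔV over 36 h = 27.27 kt → 24 h equivalent = 27.27 × 24/36 ≈ 18.18 kt.
18 kt < 30 kt ⇒ not rapid intensification.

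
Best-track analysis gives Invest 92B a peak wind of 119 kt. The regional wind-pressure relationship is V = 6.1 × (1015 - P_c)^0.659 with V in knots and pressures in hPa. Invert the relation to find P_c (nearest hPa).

924 hPa

ΔP = (V / 6.1)^(1/0.659) = (119/6.1)^1.517.
119/6.1 = 19.508; 19.508^1.517 ≈ 90.75 hPa.
P_c = 1015 − 90.75 = 924.25 ≈ 924 hPa.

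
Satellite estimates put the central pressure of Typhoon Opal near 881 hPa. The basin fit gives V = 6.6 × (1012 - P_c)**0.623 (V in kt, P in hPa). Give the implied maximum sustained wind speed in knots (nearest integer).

138 kt

ΔP = 1012 − 881 = 131 hPa.
131^0.623 ≈ 20.848.
V ≈ 6.6 × 20.848 ≈ 137.6 kt.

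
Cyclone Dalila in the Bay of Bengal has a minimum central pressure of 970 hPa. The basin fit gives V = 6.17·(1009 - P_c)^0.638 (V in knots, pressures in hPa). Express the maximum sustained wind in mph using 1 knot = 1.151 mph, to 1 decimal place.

ΔP = 1009 − 970 = 39 hPa.
V ≈ 6.17 × 39^0.638 = 6.17 × 10.354 ≈ 63.883 kt.
63.883 × 1.151 ≈ 73.53 mph → 73.5 mph.

73.5 mph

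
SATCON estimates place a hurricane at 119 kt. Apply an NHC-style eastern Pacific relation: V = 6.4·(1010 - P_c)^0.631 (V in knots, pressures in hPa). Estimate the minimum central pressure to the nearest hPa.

907 hPa

ΔP = (V / 6.4)^(1/0.631) = (119/6.4)^1.585.
119/6.4 = 18.594; 18.594^1.585 ≈ 102.72 hPa.
P_c = 1010 − 102.72 = 907.28 ≈ 907 hPa.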